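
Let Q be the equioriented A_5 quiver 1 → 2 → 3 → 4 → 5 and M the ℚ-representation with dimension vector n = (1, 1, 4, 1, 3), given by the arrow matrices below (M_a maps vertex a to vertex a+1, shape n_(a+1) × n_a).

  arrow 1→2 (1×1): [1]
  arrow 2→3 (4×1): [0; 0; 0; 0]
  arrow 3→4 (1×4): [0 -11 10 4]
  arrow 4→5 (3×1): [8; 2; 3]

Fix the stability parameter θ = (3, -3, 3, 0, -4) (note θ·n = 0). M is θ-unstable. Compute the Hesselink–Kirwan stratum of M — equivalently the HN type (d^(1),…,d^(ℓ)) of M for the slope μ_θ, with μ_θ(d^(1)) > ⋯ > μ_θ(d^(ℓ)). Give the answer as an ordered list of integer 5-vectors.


Via rank(M_{q-1}∘⋯∘M_p): M ≅ I[1,2], I[3,3]^3, I[3,5], I[5,5]^2.
μ_θ-semistable layers: μ^(1)=3; μ^(2)=0; μ^(3)=-1/3; μ^(4)=-4

((0, 0, 3, 0, 0); (1, 1, 0, 0, 0); (0, 0, 1, 1, 1); (0, 0, 0, 0, 2))


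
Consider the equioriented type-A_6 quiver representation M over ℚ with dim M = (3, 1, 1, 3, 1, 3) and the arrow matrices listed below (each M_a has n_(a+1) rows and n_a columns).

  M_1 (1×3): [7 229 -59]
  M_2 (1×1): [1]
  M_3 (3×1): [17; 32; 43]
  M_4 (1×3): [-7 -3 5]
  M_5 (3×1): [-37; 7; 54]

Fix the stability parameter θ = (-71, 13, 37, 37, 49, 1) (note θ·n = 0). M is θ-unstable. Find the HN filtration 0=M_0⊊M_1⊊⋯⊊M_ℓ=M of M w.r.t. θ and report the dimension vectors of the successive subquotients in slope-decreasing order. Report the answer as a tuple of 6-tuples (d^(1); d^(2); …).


Interval decomposition of M: I[1,1]^2, I[1,4], I[4,4], I[4,6], I[6,6]^2.
HN type (ℓ=5): μ^(1)=37; μ^(2)=29; μ^(3)=13; μ^(4)=1; μ^(5)=-71

((0, 0, 1, 2, 0, 0); (0, 0, 0, 1, 1, 1); (0, 1, 0, 0, 0, 0); (0, 0, 0, 0, 0, 2); (3, 0, 0, 0, 0, 0))


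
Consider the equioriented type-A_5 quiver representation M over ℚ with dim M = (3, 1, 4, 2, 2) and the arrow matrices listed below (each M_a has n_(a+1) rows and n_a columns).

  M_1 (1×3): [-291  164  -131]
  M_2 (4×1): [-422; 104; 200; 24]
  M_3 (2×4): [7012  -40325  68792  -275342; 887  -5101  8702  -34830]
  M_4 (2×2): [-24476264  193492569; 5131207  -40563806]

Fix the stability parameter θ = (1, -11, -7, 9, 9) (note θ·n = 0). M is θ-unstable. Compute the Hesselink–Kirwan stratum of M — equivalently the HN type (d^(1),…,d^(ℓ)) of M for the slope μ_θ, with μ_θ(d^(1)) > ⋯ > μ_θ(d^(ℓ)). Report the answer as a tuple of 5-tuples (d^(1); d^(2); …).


Via rank(M_{q-1}∘⋯∘M_p): M ≅ I[1,1]^2, I[1,5], I[3,3]^2, I[3,5].
μ_θ-semistable layers: μ^(1)=9; μ^(2)=1; μ^(3)=-17/3; μ^(4)=-7

((0, 0, 0, 2, 2); (2, 0, 0, 0, 0); (1, 1, 1, 0, 0); (0, 0, 3, 0, 0))


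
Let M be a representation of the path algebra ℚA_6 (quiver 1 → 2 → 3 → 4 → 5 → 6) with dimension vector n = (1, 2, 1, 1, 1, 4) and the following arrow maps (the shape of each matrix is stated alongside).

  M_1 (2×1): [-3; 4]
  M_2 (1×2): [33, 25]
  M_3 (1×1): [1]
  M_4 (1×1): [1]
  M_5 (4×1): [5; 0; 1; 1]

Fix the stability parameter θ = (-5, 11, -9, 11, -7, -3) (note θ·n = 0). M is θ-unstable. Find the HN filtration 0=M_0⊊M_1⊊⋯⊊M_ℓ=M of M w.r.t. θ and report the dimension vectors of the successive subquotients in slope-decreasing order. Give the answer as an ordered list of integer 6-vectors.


Barcode: M ≅ I[1,6], I[2,2], I[6,6]^3. HN layers by μ_θ (4 steps, strictly decreasing):
  μ^(1)=11; μ^(2)=3/5; μ^(3)=-3; μ^(4)=-5

((0, 1, 0, 0, 0, 0); (0, 1, 1, 1, 1, 1); (0, 0, 0, 0, 0, 3); (1, 0, 0, 0, 0, 0))


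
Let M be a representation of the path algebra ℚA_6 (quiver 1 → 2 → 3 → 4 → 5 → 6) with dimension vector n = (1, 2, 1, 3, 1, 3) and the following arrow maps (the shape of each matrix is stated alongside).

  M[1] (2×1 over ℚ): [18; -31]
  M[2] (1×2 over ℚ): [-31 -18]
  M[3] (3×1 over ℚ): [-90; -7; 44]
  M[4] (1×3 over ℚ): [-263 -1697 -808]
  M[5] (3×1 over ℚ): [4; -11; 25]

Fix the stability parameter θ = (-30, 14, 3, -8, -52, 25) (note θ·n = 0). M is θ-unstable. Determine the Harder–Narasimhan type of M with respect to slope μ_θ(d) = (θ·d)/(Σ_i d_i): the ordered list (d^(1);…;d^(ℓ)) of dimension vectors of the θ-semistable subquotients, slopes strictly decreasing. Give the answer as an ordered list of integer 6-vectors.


Via rank(M_{q-1}∘⋯∘M_p): M ≅ I[1,2], I[2,6], I[4,4]^2, I[6,6]^2.
μ_θ-semistable layers: μ^(1)=25; μ^(2)=14; μ^(3)=-8; μ^(4)=-43/4; μ^(5)=-30

((0, 0, 0, 0, 0, 3); (0, 1, 0, 0, 0, 0); (0, 0, 0, 2, 0, 0); (0, 1, 1, 1, 1, 0); (1, 0, 0, 0, 0, 0))


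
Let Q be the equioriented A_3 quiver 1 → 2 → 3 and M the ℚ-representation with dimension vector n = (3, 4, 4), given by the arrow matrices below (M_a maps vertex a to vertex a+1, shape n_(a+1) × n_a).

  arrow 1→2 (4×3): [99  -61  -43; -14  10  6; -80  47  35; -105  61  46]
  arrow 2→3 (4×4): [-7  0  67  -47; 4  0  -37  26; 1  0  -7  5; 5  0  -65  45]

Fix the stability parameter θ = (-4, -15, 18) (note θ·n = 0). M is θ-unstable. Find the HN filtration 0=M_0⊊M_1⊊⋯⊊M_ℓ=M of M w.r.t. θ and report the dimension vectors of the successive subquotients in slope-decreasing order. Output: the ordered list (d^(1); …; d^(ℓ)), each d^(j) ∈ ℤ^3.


Barcode: M ≅ I[1,2], I[1,3]^2, I[2,2], I[3,3]^2. HN layers by μ_θ (3 steps, strictly decreasing):
  μ^(1)=18; μ^(2)=-19/2; μ^(3)=-15

((0, 0, 4); (3, 3, 0); (0, 1, 0))


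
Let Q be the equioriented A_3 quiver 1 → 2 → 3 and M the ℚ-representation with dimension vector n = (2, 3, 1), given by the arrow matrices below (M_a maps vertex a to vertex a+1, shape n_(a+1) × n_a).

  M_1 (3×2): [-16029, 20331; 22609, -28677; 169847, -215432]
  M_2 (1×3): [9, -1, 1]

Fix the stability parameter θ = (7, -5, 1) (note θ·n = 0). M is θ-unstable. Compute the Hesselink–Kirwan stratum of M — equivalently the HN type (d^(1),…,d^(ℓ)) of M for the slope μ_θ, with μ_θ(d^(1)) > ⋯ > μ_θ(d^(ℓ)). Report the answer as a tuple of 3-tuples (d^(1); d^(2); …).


Barcode: M ≅ I[1,2], I[1,3], I[2,2]. HN layers by μ_θ (2 steps, strictly decreasing):
  μ^(1)=1; μ^(2)=-5

((2, 2, 1); (0, 1, 0))


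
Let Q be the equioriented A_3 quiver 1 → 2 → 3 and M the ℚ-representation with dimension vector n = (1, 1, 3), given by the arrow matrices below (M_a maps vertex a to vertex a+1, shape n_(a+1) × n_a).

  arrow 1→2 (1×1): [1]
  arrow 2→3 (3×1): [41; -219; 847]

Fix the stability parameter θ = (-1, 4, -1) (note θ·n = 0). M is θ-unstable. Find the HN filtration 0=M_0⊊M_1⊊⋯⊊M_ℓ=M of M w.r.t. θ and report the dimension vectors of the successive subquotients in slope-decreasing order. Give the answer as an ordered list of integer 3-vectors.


Interval decomposition of M: I[1,3], I[3,3]^2.
HN type (ℓ=2): μ^(1)=3/2; μ^(2)=-1

((0, 1, 1); (1, 0, 2))


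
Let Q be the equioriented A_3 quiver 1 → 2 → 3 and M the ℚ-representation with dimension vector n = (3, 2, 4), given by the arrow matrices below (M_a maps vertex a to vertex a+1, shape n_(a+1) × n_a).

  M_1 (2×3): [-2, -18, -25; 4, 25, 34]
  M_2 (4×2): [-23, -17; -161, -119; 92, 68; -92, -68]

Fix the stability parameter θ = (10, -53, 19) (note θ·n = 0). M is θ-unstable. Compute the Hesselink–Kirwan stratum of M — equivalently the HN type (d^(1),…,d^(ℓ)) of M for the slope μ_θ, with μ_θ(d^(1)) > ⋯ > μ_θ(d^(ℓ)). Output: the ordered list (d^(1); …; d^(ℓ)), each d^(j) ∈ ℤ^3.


Interval decomposition of M: I[1,1], I[1,2], I[1,3], I[3,3]^3.
HN type (ℓ=3): μ^(1)=19; μ^(2)=10; μ^(3)=-43/2

((0, 0, 4); (1, 0, 0); (2, 2, 0))


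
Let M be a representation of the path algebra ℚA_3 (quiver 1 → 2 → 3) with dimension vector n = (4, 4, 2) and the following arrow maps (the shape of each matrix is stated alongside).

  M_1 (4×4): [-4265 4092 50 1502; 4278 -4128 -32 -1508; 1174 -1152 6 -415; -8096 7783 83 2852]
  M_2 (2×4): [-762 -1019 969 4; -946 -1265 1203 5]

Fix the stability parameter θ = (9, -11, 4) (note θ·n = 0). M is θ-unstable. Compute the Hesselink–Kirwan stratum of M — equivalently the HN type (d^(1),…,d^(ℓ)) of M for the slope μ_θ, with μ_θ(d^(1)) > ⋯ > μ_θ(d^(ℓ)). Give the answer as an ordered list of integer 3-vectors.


Barcode: M ≅ I[1,2]^2, I[1,3]^2. HN layers by μ_θ (2 steps, strictly decreasing):
  μ^(1)=4; μ^(2)=-1

((0, 0, 2); (4, 4, 0))


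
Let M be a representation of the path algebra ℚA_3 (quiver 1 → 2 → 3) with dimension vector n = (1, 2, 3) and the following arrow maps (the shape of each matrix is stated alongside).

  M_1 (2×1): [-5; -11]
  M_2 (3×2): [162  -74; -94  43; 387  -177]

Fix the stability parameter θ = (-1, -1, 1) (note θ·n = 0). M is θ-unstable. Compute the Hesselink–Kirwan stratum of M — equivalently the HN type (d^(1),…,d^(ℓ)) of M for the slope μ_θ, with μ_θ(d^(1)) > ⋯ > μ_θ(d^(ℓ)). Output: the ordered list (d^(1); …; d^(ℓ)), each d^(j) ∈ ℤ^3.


Barcode: M ≅ I[1,3], I[2,3], I[3,3]. HN layers by μ_θ (2 steps, strictly decreasing):
  μ^(1)=1; μ^(2)=-1

((0, 0, 3); (1, 2, 0))


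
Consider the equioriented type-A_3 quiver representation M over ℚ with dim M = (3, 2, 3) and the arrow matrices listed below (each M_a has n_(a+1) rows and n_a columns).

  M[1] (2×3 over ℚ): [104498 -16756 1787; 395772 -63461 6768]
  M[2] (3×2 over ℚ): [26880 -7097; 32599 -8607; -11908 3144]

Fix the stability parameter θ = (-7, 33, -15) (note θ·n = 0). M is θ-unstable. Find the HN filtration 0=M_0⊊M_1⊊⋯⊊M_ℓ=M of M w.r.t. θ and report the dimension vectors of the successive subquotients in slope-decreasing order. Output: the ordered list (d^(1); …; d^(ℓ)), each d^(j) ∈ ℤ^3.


Via rank(M_{q-1}∘⋯∘M_p): M ≅ I[1,1], I[1,3]^2, I[3,3].
μ_θ-semistable layers: μ^(1)=9; μ^(2)=-7; μ^(3)=-15

((0, 2, 2); (3, 0, 0); (0, 0, 1))


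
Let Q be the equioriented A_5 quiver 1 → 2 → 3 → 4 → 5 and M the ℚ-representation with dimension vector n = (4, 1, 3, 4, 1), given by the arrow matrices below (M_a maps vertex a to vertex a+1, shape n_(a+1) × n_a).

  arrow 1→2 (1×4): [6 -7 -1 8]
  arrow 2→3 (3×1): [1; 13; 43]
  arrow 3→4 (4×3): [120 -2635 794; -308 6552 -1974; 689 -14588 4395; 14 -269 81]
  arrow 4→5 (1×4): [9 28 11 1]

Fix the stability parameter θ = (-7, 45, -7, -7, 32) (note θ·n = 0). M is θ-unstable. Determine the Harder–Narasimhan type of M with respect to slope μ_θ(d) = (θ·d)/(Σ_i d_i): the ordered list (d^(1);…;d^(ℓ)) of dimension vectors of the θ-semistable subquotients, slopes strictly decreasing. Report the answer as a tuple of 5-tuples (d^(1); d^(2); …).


Via rank(M_{q-1}∘⋯∘M_p): M ≅ I[1,1]^3, I[1,5], I[3,4]^2, I[4,4].
μ_θ-semistable layers: μ^(1)=32; μ^(2)=31/3; μ^(3)=-7

((0, 0, 0, 0, 1); (0, 1, 1, 1, 0); (4, 0, 2, 3, 0))


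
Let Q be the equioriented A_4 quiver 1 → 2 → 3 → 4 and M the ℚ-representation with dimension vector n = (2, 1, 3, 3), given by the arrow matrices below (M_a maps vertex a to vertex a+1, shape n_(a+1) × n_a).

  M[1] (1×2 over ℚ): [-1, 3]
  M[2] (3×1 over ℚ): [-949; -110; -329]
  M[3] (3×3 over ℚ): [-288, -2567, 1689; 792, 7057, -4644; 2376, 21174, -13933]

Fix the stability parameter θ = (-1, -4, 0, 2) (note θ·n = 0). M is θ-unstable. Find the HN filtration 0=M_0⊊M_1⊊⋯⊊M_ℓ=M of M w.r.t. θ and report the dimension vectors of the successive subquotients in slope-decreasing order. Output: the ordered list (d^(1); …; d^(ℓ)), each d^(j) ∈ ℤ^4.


Interval decomposition of M: I[1,1], I[1,4], I[3,3], I[3,4], I[4,4].
HN type (ℓ=4): μ^(1)=2; μ^(2)=0; μ^(3)=-1; μ^(4)=-5/2

((0, 0, 0, 3); (0, 0, 3, 0); (1, 0, 0, 0); (1, 1, 0, 0))


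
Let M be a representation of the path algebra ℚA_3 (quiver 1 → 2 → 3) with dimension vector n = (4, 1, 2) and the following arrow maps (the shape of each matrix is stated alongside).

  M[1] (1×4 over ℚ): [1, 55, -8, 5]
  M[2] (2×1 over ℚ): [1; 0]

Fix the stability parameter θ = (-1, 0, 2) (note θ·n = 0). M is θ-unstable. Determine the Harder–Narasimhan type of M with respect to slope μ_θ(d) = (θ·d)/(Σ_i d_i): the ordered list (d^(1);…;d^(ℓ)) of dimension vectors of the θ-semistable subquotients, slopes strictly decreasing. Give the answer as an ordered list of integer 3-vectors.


Interval decomposition of M: I[1,1]^3, I[1,3], I[3,3].
HN type (ℓ=3): μ^(1)=2; μ^(2)=0; μ^(3)=-1

((0, 0, 2); (0, 1, 0); (4, 0, 0))


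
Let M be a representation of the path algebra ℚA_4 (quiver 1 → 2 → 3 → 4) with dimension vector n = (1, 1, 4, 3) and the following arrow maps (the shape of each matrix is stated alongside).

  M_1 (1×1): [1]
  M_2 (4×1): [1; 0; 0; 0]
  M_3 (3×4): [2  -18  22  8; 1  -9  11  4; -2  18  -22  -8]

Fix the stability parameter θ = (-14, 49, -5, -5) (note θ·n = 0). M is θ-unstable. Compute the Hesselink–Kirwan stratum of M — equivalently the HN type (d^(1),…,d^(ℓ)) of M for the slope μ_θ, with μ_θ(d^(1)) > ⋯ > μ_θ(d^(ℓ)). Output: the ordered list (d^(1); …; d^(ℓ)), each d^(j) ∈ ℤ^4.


Barcode: M ≅ I[1,4], I[3,3]^3, I[4,4]^2. HN layers by μ_θ (3 steps, strictly decreasing):
  μ^(1)=13; μ^(2)=-5; μ^(3)=-14

((0, 1, 1, 1); (0, 0, 3, 2); (1, 0, 0, 0))


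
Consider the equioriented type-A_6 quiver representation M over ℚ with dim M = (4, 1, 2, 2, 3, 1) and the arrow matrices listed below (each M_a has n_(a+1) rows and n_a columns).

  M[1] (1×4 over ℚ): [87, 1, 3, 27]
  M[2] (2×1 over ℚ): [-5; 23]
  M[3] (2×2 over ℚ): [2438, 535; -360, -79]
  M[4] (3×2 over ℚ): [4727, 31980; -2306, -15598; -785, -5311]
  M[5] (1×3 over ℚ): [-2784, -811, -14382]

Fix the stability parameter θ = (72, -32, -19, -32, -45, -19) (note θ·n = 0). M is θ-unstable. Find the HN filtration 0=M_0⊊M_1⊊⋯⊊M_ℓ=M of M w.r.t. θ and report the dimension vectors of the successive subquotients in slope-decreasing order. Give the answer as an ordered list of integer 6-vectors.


Barcode: M ≅ I[1,1]^3, I[1,5], I[3,6], I[5,5]. HN layers by μ_θ (5 steps, strictly decreasing):
  μ^(1)=72; μ^(2)=-56/5; μ^(3)=-19; μ^(4)=-32; μ^(5)=-45

((3, 0, 0, 0, 0, 0); (1, 1, 1, 1, 1, 0); (0, 0, 0, 0, 0, 1); (0, 0, 1, 1, 1, 0); (0, 0, 0, 0, 1, 0))


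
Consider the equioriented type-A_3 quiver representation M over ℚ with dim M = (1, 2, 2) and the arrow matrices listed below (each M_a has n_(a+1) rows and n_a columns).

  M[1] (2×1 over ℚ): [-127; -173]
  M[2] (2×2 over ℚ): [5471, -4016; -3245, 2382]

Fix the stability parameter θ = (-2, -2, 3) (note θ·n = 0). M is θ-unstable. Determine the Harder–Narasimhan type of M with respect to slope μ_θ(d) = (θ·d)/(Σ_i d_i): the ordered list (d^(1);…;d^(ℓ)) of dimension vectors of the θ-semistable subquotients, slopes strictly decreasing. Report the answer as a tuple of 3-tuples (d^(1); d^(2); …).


Via rank(M_{q-1}∘⋯∘M_p): M ≅ I[1,3], I[2,3].
μ_θ-semistable layers: μ^(1)=3; μ^(2)=-2

((0, 0, 2); (1, 2, 0))


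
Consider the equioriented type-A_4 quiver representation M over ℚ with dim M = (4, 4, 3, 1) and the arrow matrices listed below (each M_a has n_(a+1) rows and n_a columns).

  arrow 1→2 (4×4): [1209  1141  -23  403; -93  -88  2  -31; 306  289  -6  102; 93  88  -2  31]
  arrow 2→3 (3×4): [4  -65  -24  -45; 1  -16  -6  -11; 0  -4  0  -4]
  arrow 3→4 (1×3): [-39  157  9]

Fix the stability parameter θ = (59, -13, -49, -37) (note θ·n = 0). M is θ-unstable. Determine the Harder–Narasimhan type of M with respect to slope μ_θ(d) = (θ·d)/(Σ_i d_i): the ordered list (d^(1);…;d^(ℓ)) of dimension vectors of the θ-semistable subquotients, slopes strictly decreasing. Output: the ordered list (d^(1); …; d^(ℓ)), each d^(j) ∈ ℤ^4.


Barcode: M ≅ I[1,1], I[1,2]^2, I[1,4], I[2,3], I[3,3]. HN layers by μ_θ (5 steps, strictly decreasing):
  μ^(1)=59; μ^(2)=23; μ^(3)=-10; μ^(4)=-31; μ^(5)=-49

((1, 0, 0, 0); (2, 2, 0, 0); (1, 1, 1, 1); (0, 1, 1, 0); (0, 0, 1, 0))


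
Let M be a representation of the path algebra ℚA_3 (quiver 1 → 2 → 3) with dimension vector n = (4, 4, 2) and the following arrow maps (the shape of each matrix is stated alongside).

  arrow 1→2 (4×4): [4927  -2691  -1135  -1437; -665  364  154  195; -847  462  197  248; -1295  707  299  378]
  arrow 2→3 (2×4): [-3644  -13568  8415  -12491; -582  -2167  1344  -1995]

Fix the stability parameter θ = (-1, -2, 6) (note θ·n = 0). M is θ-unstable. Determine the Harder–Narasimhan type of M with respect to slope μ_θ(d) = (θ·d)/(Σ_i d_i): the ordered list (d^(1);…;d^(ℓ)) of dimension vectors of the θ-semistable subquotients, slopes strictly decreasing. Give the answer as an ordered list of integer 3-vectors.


Interval decomposition of M: I[1,2]^2, I[1,3]^2.
HN type (ℓ=2): μ^(1)=6; μ^(2)=-3/2

((0, 0, 2); (4, 4, 0))


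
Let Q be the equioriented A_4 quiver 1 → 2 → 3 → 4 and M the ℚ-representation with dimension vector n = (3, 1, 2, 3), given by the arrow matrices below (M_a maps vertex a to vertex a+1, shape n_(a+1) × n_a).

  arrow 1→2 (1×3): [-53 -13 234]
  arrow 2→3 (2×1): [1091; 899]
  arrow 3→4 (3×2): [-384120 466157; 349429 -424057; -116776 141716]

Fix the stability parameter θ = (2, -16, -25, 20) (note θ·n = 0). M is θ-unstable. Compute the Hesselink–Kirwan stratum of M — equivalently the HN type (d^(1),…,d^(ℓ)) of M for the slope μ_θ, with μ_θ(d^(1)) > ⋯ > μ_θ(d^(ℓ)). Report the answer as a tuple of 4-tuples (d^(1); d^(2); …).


Interval decomposition of M: I[1,1]^2, I[1,4], I[3,4], I[4,4].
HN type (ℓ=4): μ^(1)=20; μ^(2)=2; μ^(3)=-13; μ^(4)=-25

((0, 0, 0, 3); (2, 0, 0, 0); (1, 1, 1, 0); (0, 0, 1, 0))


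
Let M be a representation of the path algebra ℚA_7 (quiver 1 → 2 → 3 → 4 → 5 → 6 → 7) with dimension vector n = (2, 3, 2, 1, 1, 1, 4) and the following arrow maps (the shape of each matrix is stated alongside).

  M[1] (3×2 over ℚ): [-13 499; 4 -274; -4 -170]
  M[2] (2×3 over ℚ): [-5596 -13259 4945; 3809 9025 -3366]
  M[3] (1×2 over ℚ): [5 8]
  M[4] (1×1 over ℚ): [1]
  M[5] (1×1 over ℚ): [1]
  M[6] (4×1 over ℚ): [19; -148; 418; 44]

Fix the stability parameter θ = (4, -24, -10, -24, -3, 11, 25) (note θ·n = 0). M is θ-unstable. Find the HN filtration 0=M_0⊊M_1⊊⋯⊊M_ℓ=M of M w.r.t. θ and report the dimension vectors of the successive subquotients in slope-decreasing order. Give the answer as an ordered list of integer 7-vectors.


Barcode: M ≅ I[1,3], I[1,7], I[2,2], I[7,7]^3. HN layers by μ_θ (6 steps, strictly decreasing):
  μ^(1)=25; μ^(2)=11; μ^(3)=-3; μ^(4)=-10; μ^(5)=-27/2; μ^(6)=-24

((0, 0, 0, 0, 0, 0, 4); (0, 0, 0, 0, 0, 1, 0); (0, 0, 0, 0, 1, 0, 0); (1, 1, 1, 0, 0, 0, 0); (1, 1, 1, 1, 0, 0, 0); (0, 1, 0, 0, 0, 0, 0))


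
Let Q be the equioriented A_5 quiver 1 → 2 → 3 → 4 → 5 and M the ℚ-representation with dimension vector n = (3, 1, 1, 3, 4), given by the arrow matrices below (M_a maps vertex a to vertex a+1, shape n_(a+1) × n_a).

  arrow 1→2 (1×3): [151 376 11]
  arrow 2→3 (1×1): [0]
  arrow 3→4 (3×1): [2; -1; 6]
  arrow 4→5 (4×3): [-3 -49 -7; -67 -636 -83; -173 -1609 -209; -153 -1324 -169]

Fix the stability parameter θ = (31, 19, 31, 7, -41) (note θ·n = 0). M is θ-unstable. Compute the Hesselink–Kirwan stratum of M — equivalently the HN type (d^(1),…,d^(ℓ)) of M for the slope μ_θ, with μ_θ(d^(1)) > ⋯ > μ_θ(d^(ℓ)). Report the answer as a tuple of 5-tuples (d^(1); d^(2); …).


Barcode: M ≅ I[1,1]^2, I[1,2], I[3,5], I[4,4], I[4,5], I[5,5]^2. HN layers by μ_θ (6 steps, strictly decreasing):
  μ^(1)=31; μ^(2)=25; μ^(3)=7; μ^(4)=-1; μ^(5)=-17; μ^(6)=-41

((2, 0, 0, 0, 0); (1, 1, 0, 0, 0); (0, 0, 0, 1, 0); (0, 0, 1, 1, 1); (0, 0, 0, 1, 1); (0, 0, 0, 0, 2))


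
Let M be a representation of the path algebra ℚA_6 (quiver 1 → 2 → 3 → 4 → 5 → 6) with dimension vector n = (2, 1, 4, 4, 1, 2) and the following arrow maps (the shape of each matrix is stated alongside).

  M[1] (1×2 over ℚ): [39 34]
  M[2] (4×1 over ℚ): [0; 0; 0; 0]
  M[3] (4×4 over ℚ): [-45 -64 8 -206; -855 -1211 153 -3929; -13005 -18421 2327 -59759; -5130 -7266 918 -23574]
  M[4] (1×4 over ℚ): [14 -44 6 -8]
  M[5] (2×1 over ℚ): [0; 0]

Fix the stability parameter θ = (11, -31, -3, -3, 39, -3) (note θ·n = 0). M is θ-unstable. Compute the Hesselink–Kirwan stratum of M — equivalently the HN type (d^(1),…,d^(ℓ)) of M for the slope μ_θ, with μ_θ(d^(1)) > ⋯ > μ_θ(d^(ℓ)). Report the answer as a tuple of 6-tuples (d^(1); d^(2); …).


Barcode: M ≅ I[1,1], I[1,2], I[3,3]^2, I[3,4], I[3,5], I[4,4]^2, I[6,6]^2. HN layers by μ_θ (4 steps, strictly decreasing):
  μ^(1)=39; μ^(2)=11; μ^(3)=-3; μ^(4)=-10

((0, 0, 0, 0, 1, 0); (1, 0, 0, 0, 0, 0); (0, 0, 4, 4, 0, 2); (1, 1, 0, 0, 0, 0))


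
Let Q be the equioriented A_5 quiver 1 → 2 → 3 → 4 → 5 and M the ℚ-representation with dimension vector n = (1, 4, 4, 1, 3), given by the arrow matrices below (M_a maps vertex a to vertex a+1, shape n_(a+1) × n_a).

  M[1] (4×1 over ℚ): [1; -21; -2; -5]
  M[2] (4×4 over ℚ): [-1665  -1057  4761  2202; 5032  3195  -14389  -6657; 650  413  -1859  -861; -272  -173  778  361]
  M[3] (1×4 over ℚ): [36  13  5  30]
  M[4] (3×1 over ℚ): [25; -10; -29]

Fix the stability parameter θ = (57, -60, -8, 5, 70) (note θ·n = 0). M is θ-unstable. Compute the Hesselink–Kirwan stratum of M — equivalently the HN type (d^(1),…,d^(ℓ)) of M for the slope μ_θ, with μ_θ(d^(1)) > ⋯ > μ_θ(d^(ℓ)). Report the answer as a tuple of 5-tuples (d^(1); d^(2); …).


Barcode: M ≅ I[1,2], I[2,3]^2, I[2,5], I[3,3], I[5,5]^2. HN layers by μ_θ (5 steps, strictly decreasing):
  μ^(1)=70; μ^(2)=5; μ^(3)=-3/2; μ^(4)=-8; μ^(5)=-60

((0, 0, 0, 0, 3); (0, 0, 0, 1, 0); (1, 1, 0, 0, 0); (0, 0, 4, 0, 0); (0, 3, 0, 0, 0))


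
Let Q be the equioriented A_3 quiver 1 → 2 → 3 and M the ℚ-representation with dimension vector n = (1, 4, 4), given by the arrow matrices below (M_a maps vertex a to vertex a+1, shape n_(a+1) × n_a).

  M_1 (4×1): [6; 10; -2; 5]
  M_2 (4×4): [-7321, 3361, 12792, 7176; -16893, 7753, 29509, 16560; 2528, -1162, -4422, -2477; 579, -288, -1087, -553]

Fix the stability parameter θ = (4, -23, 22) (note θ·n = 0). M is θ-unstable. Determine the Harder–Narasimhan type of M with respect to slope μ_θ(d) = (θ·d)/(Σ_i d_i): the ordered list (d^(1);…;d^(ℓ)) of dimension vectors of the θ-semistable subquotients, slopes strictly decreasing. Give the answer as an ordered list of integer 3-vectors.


Via rank(M_{q-1}∘⋯∘M_p): M ≅ I[1,3], I[2,3]^3.
μ_θ-semistable layers: μ^(1)=22; μ^(2)=-19/2; μ^(3)=-23

((0, 0, 4); (1, 1, 0); (0, 3, 0))


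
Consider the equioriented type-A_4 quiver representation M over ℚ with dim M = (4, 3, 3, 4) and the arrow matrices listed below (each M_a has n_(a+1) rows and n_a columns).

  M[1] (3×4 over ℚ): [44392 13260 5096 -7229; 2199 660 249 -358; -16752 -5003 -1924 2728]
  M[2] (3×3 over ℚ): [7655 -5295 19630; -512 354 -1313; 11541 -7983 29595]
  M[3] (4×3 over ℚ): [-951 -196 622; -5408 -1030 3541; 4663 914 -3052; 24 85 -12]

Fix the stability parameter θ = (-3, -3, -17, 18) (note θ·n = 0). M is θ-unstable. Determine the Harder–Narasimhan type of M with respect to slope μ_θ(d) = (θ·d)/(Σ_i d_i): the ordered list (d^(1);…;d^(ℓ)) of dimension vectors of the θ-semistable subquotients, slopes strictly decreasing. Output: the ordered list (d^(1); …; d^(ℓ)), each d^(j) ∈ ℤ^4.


Barcode: M ≅ I[1,1], I[1,2], I[1,4]^2, I[3,4], I[4,4]. HN layers by μ_θ (4 steps, strictly decreasing):
  μ^(1)=18; μ^(2)=-3; μ^(3)=-23/3; μ^(4)=-17

((0, 0, 0, 4); (2, 1, 0, 0); (2, 2, 2, 0); (0, 0, 1, 0))


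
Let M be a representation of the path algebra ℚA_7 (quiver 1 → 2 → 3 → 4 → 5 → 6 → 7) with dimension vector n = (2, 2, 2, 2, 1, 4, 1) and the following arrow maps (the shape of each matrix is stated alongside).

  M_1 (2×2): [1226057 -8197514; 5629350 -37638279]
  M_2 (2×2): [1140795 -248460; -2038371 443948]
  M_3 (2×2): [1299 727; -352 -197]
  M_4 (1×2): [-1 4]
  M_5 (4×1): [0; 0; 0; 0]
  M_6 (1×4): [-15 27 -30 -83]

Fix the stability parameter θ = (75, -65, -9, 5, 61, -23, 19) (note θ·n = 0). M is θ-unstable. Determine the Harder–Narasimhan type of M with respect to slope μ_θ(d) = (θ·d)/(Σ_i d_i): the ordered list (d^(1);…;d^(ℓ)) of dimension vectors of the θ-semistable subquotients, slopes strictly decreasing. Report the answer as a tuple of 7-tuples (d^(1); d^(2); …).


Interval decomposition of M: I[1,2], I[1,4], I[3,5], I[6,6]^3, I[6,7].
HN type (ℓ=6): μ^(1)=61; μ^(2)=19; μ^(3)=5; μ^(4)=1/3; μ^(5)=-9; μ^(6)=-23

((0, 0, 0, 0, 1, 0, 0); (0, 0, 0, 0, 0, 0, 1); (1, 1, 0, 2, 0, 0, 0); (1, 1, 1, 0, 0, 0, 0); (0, 0, 1, 0, 0, 0, 0); (0, 0, 0, 0, 0, 4, 0))


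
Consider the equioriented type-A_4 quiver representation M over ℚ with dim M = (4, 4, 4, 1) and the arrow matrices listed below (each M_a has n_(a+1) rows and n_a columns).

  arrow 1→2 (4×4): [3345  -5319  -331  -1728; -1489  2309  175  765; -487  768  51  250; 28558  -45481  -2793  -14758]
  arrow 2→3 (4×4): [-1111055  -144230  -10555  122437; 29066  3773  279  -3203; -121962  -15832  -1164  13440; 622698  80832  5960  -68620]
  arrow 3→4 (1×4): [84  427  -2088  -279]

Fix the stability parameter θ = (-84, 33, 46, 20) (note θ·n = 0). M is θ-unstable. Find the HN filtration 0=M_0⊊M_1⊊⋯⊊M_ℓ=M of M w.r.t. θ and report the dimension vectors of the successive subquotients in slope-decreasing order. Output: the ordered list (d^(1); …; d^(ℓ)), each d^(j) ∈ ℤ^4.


Interval decomposition of M: I[1,2], I[1,3]^2, I[1,4], I[3,3].
HN type (ℓ=3): μ^(1)=46; μ^(2)=33; μ^(3)=-84

((0, 0, 3, 0); (0, 4, 1, 1); (4, 0, 0, 0))


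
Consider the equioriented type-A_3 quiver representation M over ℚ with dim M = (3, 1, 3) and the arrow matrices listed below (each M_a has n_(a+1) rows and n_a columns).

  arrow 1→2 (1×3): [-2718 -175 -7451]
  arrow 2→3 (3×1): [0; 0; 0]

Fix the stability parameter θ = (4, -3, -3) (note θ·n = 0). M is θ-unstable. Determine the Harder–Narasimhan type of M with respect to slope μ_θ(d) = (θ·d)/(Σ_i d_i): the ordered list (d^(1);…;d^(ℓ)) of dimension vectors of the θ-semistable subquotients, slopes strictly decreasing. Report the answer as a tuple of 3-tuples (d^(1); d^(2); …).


Barcode: M ≅ I[1,1]^2, I[1,2], I[3,3]^3. HN layers by μ_θ (3 steps, strictly decreasing):
  μ^(1)=4; μ^(2)=1/2; μ^(3)=-3

((2, 0, 0); (1, 1, 0); (0, 0, 3))


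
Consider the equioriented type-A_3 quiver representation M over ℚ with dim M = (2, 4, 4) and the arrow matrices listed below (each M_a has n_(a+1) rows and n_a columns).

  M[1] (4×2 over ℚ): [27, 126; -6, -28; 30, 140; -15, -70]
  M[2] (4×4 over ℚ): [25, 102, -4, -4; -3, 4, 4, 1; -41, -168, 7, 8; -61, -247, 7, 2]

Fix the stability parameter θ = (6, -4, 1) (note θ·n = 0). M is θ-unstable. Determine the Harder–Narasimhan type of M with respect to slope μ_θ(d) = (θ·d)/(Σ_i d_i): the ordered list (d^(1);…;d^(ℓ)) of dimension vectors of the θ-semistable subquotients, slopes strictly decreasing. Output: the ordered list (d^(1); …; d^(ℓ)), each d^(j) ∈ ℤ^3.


Barcode: M ≅ I[1,1], I[1,3], I[2,3]^3. HN layers by μ_θ (3 steps, strictly decreasing):
  μ^(1)=6; μ^(2)=1; μ^(3)=-4

((1, 0, 0); (1, 1, 4); (0, 3, 0))


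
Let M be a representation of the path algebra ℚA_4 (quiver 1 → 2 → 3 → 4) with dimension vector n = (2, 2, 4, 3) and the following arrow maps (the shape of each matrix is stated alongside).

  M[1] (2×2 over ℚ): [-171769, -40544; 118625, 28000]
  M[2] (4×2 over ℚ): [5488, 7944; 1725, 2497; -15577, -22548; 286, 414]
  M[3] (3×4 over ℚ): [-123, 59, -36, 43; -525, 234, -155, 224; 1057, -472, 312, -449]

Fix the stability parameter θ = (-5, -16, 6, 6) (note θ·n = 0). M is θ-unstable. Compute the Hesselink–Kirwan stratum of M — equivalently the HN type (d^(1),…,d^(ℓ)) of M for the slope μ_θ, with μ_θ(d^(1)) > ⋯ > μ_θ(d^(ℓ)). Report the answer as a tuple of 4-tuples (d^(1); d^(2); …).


Barcode: M ≅ I[1,1], I[1,4], I[2,4], I[3,3], I[3,4]. HN layers by μ_θ (4 steps, strictly decreasing):
  μ^(1)=6; μ^(2)=-5; μ^(3)=-21/2; μ^(4)=-16

((0, 0, 4, 3); (1, 0, 0, 0); (1, 1, 0, 0); (0, 1, 0, 0))


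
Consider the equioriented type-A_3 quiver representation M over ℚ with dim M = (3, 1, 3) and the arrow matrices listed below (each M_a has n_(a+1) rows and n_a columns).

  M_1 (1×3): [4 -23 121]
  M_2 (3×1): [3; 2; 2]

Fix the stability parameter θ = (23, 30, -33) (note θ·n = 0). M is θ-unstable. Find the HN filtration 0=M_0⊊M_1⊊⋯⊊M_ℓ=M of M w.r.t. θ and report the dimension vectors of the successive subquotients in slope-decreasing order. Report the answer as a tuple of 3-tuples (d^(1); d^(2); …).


Interval decomposition of M: I[1,1]^2, I[1,3], I[3,3]^2.
HN type (ℓ=3): μ^(1)=23; μ^(2)=20/3; μ^(3)=-33

((2, 0, 0); (1, 1, 1); (0, 0, 2))


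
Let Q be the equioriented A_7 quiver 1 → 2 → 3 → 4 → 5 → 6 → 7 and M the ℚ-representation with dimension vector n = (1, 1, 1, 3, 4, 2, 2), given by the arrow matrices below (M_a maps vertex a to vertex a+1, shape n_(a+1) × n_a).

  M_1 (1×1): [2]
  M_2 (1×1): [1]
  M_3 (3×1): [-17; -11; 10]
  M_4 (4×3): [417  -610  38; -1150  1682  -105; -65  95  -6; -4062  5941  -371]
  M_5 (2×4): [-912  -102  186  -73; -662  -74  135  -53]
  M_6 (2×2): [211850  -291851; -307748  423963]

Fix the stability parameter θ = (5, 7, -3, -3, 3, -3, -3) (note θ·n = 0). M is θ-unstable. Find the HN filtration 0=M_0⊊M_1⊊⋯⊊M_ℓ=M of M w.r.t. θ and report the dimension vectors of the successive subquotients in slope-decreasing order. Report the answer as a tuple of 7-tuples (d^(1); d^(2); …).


Interval decomposition of M: I[1,7], I[4,5], I[4,7], I[5,5].
HN type (ℓ=4): μ^(1)=3; μ^(2)=3/7; μ^(3)=-1; μ^(4)=-3

((0, 0, 0, 0, 2, 0, 0); (1, 1, 1, 1, 1, 1, 1); (0, 0, 0, 0, 1, 1, 1); (0, 0, 0, 2, 0, 0, 0))


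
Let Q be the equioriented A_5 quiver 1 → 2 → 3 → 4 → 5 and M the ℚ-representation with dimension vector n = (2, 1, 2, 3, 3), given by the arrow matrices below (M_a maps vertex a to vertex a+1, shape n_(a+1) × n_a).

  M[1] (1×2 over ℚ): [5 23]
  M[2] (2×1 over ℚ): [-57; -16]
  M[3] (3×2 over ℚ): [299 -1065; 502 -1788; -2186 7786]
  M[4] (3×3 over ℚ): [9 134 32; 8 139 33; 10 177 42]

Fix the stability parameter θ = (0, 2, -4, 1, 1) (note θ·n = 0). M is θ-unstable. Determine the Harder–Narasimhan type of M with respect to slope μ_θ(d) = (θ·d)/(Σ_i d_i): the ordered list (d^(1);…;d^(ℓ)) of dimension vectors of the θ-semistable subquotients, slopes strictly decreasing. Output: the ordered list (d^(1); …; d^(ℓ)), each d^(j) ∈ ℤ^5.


Barcode: M ≅ I[1,1], I[1,5], I[3,5], I[4,5]. HN layers by μ_θ (4 steps, strictly decreasing):
  μ^(1)=1; μ^(2)=0; μ^(3)=-2/3; μ^(4)=-4

((0, 0, 0, 3, 3); (1, 0, 0, 0, 0); (1, 1, 1, 0, 0); (0, 0, 1, 0, 0))


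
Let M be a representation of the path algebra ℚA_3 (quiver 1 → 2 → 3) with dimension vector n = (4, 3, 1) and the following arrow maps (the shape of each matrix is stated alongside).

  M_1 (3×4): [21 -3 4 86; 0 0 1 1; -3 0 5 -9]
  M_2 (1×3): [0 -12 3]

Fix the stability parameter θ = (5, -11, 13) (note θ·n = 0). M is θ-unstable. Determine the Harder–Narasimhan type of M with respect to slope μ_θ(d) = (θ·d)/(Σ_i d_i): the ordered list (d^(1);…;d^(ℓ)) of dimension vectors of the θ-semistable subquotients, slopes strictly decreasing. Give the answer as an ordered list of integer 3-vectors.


Barcode: M ≅ I[1,1], I[1,2]^2, I[1,3]. HN layers by μ_θ (3 steps, strictly decreasing):
  μ^(1)=13; μ^(2)=5; μ^(3)=-3

((0, 0, 1); (1, 0, 0); (3, 3, 0))


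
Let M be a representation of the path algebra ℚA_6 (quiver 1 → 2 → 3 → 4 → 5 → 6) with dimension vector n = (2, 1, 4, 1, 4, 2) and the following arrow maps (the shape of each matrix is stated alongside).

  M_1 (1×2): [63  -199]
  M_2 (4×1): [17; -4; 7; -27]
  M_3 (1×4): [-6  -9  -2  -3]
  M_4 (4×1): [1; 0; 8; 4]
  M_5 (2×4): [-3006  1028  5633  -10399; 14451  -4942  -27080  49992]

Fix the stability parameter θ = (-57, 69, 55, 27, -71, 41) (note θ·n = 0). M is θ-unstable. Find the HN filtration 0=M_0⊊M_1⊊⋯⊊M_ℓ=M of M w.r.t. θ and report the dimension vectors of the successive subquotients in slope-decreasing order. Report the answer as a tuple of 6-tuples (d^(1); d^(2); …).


Interval decomposition of M: I[1,1], I[1,6], I[3,3]^3, I[5,5]^2, I[5,6].
HN type (ℓ=5): μ^(1)=55; μ^(2)=41; μ^(3)=20; μ^(4)=-57; μ^(5)=-71

((0, 0, 3, 0, 0, 0); (0, 0, 0, 0, 0, 2); (0, 1, 1, 1, 1, 0); (2, 0, 0, 0, 0, 0); (0, 0, 0, 0, 3, 0))


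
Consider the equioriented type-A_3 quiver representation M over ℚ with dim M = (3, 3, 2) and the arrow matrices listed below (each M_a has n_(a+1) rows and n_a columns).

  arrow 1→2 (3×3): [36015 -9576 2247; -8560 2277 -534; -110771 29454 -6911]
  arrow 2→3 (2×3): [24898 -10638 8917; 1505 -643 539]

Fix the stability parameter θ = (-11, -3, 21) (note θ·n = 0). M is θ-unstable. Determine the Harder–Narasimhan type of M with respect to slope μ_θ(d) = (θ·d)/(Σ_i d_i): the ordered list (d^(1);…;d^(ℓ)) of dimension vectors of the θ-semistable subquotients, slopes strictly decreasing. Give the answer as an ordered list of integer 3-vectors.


Via rank(M_{q-1}∘⋯∘M_p): M ≅ I[1,1], I[1,3]^2, I[2,2].
μ_θ-semistable layers: μ^(1)=21; μ^(2)=-3; μ^(3)=-11

((0, 0, 2); (0, 3, 0); (3, 0, 0))


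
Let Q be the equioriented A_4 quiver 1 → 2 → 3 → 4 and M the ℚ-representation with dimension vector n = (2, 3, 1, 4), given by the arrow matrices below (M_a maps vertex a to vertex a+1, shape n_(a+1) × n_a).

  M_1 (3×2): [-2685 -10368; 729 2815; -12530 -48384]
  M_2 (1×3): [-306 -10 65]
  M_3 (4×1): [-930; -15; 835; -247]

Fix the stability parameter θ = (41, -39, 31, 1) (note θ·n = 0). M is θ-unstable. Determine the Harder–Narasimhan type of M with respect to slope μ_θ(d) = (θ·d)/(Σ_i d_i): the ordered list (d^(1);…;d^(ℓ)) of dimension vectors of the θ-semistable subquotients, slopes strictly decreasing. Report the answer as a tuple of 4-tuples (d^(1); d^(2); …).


Interval decomposition of M: I[1,2], I[1,4], I[2,2], I[4,4]^3.
HN type (ℓ=3): μ^(1)=16; μ^(2)=1; μ^(3)=-39

((0, 0, 1, 1); (2, 2, 0, 3); (0, 1, 0, 0))


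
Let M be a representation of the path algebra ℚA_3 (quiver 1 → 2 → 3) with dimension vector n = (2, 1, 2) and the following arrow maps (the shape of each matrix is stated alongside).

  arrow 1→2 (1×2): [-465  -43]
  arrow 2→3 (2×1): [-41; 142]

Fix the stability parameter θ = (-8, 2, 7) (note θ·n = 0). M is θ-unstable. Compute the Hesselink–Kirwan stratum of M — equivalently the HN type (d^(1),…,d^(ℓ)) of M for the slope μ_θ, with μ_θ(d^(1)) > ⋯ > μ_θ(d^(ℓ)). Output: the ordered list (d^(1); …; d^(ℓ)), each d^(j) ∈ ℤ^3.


Barcode: M ≅ I[1,1], I[1,3], I[3,3]. HN layers by μ_θ (3 steps, strictly decreasing):
  μ^(1)=7; μ^(2)=2; μ^(3)=-8

((0, 0, 2); (0, 1, 0); (2, 0, 0))


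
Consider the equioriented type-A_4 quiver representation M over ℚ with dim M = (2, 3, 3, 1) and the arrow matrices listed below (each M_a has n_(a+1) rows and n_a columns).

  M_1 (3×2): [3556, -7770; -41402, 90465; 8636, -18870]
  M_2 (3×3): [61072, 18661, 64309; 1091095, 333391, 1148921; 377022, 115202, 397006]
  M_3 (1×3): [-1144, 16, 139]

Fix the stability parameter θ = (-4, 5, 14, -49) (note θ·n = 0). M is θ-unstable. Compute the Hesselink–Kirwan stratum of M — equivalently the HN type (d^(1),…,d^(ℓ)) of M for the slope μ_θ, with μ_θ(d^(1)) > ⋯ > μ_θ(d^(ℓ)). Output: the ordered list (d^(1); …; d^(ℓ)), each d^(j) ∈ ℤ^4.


Interval decomposition of M: I[1,1], I[1,4], I[2,3]^2.
HN type (ℓ=4): μ^(1)=14; μ^(2)=5; μ^(3)=-4; μ^(4)=-17/2

((0, 0, 2, 0); (0, 2, 0, 0); (1, 0, 0, 0); (1, 1, 1, 1))


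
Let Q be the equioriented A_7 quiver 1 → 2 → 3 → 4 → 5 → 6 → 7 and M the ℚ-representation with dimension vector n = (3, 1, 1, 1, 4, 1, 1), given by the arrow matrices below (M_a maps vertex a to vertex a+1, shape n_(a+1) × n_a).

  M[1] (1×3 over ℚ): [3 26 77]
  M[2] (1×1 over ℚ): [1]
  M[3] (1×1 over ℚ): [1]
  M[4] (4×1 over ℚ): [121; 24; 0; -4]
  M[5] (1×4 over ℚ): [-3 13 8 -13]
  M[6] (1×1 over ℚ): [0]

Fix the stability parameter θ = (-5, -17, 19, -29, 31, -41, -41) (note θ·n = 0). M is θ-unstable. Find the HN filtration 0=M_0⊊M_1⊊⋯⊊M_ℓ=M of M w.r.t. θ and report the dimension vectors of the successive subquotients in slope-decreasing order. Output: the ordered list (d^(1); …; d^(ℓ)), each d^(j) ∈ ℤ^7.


Barcode: M ≅ I[1,1]^2, I[1,6], I[5,5]^3, I[7,7]. HN layers by μ_θ (4 steps, strictly decreasing):
  μ^(1)=31; μ^(2)=-5; μ^(3)=-11; μ^(4)=-41

((0, 0, 0, 0, 3, 0, 0); (2, 0, 1, 1, 1, 1, 0); (1, 1, 0, 0, 0, 0, 0); (0, 0, 0, 0, 0, 0, 1))


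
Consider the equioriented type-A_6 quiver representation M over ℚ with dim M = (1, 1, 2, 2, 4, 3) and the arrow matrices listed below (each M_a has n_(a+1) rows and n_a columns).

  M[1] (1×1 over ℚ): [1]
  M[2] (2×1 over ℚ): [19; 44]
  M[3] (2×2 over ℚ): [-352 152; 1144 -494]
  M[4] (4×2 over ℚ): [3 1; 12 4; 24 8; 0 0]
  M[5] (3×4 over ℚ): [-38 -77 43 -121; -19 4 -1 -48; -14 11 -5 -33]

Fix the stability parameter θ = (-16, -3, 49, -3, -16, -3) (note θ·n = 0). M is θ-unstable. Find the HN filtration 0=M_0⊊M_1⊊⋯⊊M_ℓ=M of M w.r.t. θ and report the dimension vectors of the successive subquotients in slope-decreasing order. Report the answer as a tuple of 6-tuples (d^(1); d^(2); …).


Via rank(M_{q-1}∘⋯∘M_p): M ≅ I[1,3], I[3,6], I[4,4], I[5,5]^2, I[5,6], I[6,6].
μ_θ-semistable layers: μ^(1)=49; μ^(2)=27/4; μ^(3)=-3; μ^(4)=-16

((0, 0, 1, 0, 0, 0); (0, 0, 1, 1, 1, 1); (0, 1, 0, 1, 0, 2); (1, 0, 0, 0, 3, 0))


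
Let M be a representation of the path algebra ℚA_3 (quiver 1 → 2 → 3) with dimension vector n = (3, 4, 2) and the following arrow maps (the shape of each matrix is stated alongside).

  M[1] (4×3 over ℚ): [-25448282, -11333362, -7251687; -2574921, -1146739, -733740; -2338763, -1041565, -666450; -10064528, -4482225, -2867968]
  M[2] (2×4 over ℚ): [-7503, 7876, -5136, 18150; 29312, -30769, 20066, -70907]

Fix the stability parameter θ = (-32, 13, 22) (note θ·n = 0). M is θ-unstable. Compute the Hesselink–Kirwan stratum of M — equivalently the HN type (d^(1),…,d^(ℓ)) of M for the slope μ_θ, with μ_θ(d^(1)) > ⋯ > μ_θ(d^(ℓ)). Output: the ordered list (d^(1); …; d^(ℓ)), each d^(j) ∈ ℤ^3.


Barcode: M ≅ I[1,2], I[1,3]^2, I[2,2]. HN layers by μ_θ (3 steps, strictly decreasing):
  μ^(1)=22; μ^(2)=13; μ^(3)=-32

((0, 0, 2); (0, 4, 0); (3, 0, 0))


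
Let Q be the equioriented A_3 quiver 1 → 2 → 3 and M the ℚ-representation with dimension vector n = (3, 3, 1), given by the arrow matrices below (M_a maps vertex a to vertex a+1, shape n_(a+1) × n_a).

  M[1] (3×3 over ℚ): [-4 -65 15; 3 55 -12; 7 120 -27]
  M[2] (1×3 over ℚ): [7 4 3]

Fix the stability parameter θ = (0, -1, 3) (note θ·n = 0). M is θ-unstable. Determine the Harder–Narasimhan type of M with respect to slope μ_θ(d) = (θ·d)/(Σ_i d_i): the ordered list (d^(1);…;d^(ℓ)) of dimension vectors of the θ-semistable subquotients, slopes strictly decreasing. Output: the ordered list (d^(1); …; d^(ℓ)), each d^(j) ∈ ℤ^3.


Via rank(M_{q-1}∘⋯∘M_p): M ≅ I[1,1], I[1,2], I[1,3], I[2,2].
μ_θ-semistable layers: μ^(1)=3; μ^(2)=0; μ^(3)=-1/2; μ^(4)=-1

((0, 0, 1); (1, 0, 0); (2, 2, 0); (0, 1, 0))


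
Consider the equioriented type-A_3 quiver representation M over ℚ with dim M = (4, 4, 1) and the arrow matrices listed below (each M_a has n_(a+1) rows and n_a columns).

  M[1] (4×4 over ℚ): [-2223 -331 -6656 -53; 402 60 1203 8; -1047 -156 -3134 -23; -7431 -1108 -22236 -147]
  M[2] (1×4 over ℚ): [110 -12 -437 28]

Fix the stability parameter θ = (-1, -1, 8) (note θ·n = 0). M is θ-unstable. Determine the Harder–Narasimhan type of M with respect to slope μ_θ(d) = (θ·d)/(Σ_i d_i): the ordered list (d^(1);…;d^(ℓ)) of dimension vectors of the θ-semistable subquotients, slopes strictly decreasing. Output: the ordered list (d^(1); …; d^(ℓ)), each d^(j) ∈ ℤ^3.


Via rank(M_{q-1}∘⋯∘M_p): M ≅ I[1,1], I[1,2]^2, I[1,3], I[2,2].
μ_θ-semistable layers: μ^(1)=8; μ^(2)=-1

((0, 0, 1); (4, 4, 0))
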